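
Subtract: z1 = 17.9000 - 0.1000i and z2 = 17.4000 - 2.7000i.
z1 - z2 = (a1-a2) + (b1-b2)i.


Real: 17.9 - 17.4 = 0.5
Imag: -0.1 + 2.7 = 2.6

0.5000 + 2.6000i


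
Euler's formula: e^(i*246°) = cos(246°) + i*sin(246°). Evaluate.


cos(246°) = -0.4067
sin(246°) = -0.9135

e^(i*246°) = -0.4067 - 0.9135i


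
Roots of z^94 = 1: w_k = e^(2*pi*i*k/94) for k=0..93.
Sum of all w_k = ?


The sum of all 94th roots of unity is 0.
Geometric series: (1 - w^94)/(1 - w) = (1-1)/(1-w) = 0 since w^94 = 1, w ≠ 1.
Alternatively: coefficient of z^93 in z^94 - 1 is 0.

0


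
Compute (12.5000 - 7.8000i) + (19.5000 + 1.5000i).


Real: 12.5 + 19.5 = 32
Imag: -7.8 + 1.5 = -6.3

32.0000 - 6.3000i


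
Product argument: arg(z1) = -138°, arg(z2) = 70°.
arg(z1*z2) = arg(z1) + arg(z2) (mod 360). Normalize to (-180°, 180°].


arg(z1*z2) = -138° + 70° = -68°
Normalized to (-180°, 180°]: -68°

-68°


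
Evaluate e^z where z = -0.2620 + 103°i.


e^-0.2620 = 0.7695
cos(103°) = -0.225
sin(103°) = 0.9744
Real = 0.7695*(-0.225) = -0.1731
Imag = 0.7695*0.9744 = 0.7498

-0.1731 + 0.7498i


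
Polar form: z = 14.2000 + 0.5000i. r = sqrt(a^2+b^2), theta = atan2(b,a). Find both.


r = sqrt(201.64+0.25) = sqrt(201.89) = 14.2088
theta = atan2(0.5, 14.2) = 2.0166 degrees

r = 14.2088, theta = 2.0166 degrees


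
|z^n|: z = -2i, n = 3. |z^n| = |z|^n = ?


|z| = sqrt(0+4) = sqrt(4) = 2
|z^3| = |z|^3 = 2^3 = 8

|z^3| = 8


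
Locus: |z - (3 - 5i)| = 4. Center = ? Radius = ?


|z - z0| = r is a circle with center z0 and radius r.
Center = (3, -5), radius = 4

Circle with center (3, -5) and radius 4


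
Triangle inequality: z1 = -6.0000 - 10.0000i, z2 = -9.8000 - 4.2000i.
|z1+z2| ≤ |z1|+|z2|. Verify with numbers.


|z1| = sqrt((-6)^2 + (-10)^2) = sqrt(136) = 11.6619
|z2| = sqrt((-9.8)^2 + (-4.2)^2) = sqrt(113.68) = 10.6621
z1+z2 = -15.8000 - 14.2000i
|z1+z2| = sqrt(451.28) = 21.2434
|z1|+|z2| = 11.6619 + 10.6621 = 22.3240

|z1+z2| = 21.2434 ≤ |z1|+|z2| = 22.3240 (verified)


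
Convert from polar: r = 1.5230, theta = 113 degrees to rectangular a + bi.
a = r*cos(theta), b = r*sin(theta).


a = 1.5230*cos(113°) = 1.5230*(-0.39073) = -0.5951
b = 1.5230*sin(113°) = 1.5230*0.9205 = 1.4019

-0.5951 + 1.4019i


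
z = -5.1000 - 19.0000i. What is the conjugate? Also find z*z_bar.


z_bar = -5.1000 + 19.0000i
z*z_bar = (-5.1)^2 + (-19)^2 = 26.01 + 361 = 387.01

z_bar = -5.1000 + 19.0000i, z*z_bar = 387.01


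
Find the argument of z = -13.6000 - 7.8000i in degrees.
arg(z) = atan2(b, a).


Re = -13.6, Im = -7.8
arg = atan2(-7.8, -13.6) = -150.1645 degrees

arg(z) = -150.1645 degrees


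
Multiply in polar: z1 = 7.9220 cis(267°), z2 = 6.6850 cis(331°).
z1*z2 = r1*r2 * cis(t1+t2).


r = 7.9220 * 6.6850 = 52.9586
theta = 267° + 331° = 598° = 238° (mod 360)

52.9586 cis(238°)


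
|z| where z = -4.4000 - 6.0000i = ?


|z| = sqrt((-4.4)^2 + (-6)^2) = sqrt(19.36 + 36) = sqrt(55.36) = 7.4404

|z| = 7.4404


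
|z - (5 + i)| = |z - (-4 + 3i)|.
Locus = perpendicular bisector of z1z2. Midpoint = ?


Equal distances means the locus is the perpendicular bisector of z1 and z2.
Midpoint = ((5+(-4))/2, (1+3)/2) = (0.5000, 2.0000)

Perpendicular bisector through (0.5000, 2.0000)


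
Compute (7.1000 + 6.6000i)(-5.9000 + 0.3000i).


Real = 7.1*(-5.9) - 6.6*0.3 = -41.89 - 1.98 = -43.87
Imag = 7.1*0.3 - (5.9)*6.6 = 2.13 - (38.94) = -36.81

-43.8700 - 36.8100i


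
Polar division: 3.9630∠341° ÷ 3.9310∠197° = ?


r = 3.9630 / 3.9310 = 1.0081
theta = 341° - 197° = 144° = 144° (mod 360)

1.0081 cis(144°)


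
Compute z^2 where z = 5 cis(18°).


r^2 = 5^2 = 25
n*theta = 2*18° = 36° = 36° (mod 360)
a = 25*cos(36°) = 20.2254
b = 25*sin(36°) = 14.6946

25 cis(36°) = 20.2254 + 14.6946i


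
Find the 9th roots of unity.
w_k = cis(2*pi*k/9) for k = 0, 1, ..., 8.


The 9th roots of unity are cis(360k/9°) for k=0..8
Angle step = 360/9 = 40°
Primitive root: cis(40°)
Primitive root = 0.7660 + 0.6428i

9 roots at angles: 0°, 40°, 80°, 120°, 160°, 200°, 240°, 280°, 320°


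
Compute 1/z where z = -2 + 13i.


|z|^2 = 4+169 = 173
1/z = (-2 - 13i)/173

1/z = -0.0116 - 0.0751i


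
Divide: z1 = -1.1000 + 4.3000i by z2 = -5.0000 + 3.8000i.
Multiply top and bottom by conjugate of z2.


Conjugate of z2 = -5.0000 - 3.8000i
Numerator: (-1.1000 + 4.3000i)(-5.0000 - 3.8000i) = 21.8400 - 17.3200i
Denominator: (-5)^2 + 3.8^2 = 39.44
Result = (21.8400 - 17.3200i)/39.44

0.5538 - 0.4391i


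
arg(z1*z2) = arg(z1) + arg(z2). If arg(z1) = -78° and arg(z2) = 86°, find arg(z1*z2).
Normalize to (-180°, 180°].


arg(z1*z2) = -78° + 86° = 8°
Normalized to (-180°, 180°]: 8°

8°


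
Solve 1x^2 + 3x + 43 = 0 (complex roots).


disc = 3^2 - 4*1*43 = 9 - 172 = -163
sqrt(|disc|) = sqrt(163) = 12.7671
Real part = -3/(2*1) = -1.5000
Imag part = 12.7671/(2*1) = 6.3836

-1.5000 ± 6.3836i


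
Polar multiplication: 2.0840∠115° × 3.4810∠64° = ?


r = 2.0840 * 3.4810 = 7.2544
theta = 115° + 64° = 179° = 179° (mod 360)

7.2544 cis(179°)


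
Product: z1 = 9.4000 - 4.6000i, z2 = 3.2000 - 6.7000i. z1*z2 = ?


Real = 9.4*3.2 - (-4.6)*(-6.7) = 30.08 - 30.82 = -0.74
Imag = 9.4*(-6.7) + 3.2*(-4.6) = -62.98 - (14.72) = -77.7

-0.7400 - 77.7000i


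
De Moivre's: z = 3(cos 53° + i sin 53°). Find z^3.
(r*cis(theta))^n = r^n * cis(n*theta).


r^3 = 3^3 = 27
n*theta = 3*53° = 159° = 159° (mod 360)
a = 27*cos(159°) = -25.2067
b = 27*sin(159°) = 9.6759

27 cis(159°) = -25.2067 + 9.6759i


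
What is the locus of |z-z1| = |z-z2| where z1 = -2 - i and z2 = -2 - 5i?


Equal distances means the locus is the perpendicular bisector of z1 and z2.
Midpoint = ((-2+(-2))/2, (-1+(-5))/2) = (-2.0000, -3.0000)

Perpendicular bisector through (-2.0000, -3.0000)


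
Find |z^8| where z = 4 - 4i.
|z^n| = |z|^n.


|z| = sqrt(16+16) = sqrt(32) = 5.6569
|z^8| = |z|^8 = (sqrt(32))^8 = 32^4 = 1048576

|z^8| = 1048576


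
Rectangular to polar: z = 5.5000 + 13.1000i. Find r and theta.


r = sqrt(30.25+171.61) = sqrt(201.86) = 14.2077
theta = atan2(13.1, 5.5) = 67.2250 degrees

r = 14.2077, theta = 67.2250 degrees


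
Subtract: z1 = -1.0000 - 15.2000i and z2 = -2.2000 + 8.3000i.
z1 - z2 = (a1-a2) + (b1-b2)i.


Real: -1 + 2.2 = 1.2
Imag: -15.2 - 8.3 = -23.5

1.2000 - 23.5000i


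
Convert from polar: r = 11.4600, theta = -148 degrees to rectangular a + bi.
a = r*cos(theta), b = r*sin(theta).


a = 11.4600*cos(-148°) = 11.4600*(-0.848048) = -9.7186
b = 11.4600*sin(-148°) = 11.4600*(-0.52992) = -6.0729

-9.7186 - 6.0729i


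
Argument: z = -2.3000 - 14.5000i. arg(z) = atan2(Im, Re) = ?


Re = -2.3, Im = -14.5
arg = atan2(-14.5, -2.3) = -99.0132 degrees

arg(z) = -99.0132 degrees


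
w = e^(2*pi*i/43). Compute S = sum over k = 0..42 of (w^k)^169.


The roots are w_k = w^k with w = e^(2*pi*i/43), and (w^k)^169 = (w^169)^k.
So S = 1 + u + u^2 + ... + u^(42) with u = w^169.
169 = 3*43 + 40, so 169 is not a multiple of 43: u = (w^43)^3 * w^40 = w^40 ≠ 1 (w is a primitive 43th root), while u^43 = (w^43)^169 = 1.
Geometric series: S = (1 - u^43)/(1 - u) = (1 - 1)/(1 - u) = 0

S = 0


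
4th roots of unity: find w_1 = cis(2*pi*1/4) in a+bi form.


Angle = 360*1/4 = 90°
a = cos(90°) = 0
b = sin(90°) = 1.0000

0 + 1.0000i


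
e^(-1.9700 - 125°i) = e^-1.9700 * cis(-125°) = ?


e^-1.9700 = 0.13946
cos(-125°) = -0.5736
sin(-125°) = -0.8192
Real = 0.13946*(-0.5736) = -0.0800
Imag = 0.13946*(-0.8192) = -0.1142

-0.0800 - 0.1142i


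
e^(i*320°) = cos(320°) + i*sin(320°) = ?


cos(320°) = 0.7660
sin(320°) = -0.6428

e^(i*320°) = 0.7660 - 0.6428i


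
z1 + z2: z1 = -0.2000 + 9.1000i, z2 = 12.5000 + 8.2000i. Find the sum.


Real: -0.2 + 12.5 = 12.3
Imag: 9.1 + 8.2 = 17.3

12.3000 + 17.3000i


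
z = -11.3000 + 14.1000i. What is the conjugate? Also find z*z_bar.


z_bar = -11.3000 - 14.1000i
z*z_bar = (-11.3)^2 + 14.1^2 = 127.69 + 198.81 = 326.5

z_bar = -11.3000 - 14.1000i, z*z_bar = 326.5


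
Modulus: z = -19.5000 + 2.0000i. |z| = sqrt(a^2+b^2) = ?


|z| = sqrt((-19.5)^2 + 2^2) = sqrt(380.25 + 4) = sqrt(384.25) = 19.6023

|z| = 19.6023


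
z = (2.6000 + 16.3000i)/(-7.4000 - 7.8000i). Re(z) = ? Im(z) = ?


Multiply by conjugate: (2.6000 + 16.3000i)(-7.4000 + 7.8000i) / ((-7.4)^2 + (-7.8)^2)
Numerator real = 2.6*(-7.4) + 16.3*(-7.8) = -146.38
Numerator imag = 16.3*(-7.4) - 2.6*(-7.8) = -100.34
Denominator = 115.6
Re(z) = -146.38/115.6 = -1.2663
Im(z) = -100.34/115.6 = -0.8680

Re(z) = -1.2663, Im(z) = -0.8680


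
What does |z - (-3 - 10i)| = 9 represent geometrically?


|z - z0| = r is a circle with center z0 and radius r.
Center = (-3, -10), radius = 9

Circle with center (-3, -10) and radius 9


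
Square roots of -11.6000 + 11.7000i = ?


|z| = sqrt(134.56+136.89) = 16.4757
sqrt((|z|+a)/2) = sqrt((16.4757+(-11.6))/2) = sqrt(2.4379) = 1.5614
sqrt((|z|-a)/2) = sqrt((16.4757-(-11.6))/2) = sqrt(14.0379) = 3.7467

±(1.5614 + 3.7467i) i.e. 1.5614 + 3.7467i and -1.5614 - 3.7467i


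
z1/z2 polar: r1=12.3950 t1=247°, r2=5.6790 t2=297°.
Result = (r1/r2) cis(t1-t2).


r = 12.3950 / 5.6790 = 2.1826
theta = 247° - 297° = -50° = 310° (mod 360)

2.1826 cis(310°)


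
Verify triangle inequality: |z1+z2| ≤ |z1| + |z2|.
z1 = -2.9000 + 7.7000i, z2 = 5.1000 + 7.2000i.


|z1| = sqrt((-2.9)^2 + 7.7^2) = sqrt(67.7) = 8.2280
|z2| = sqrt(5.1^2 + 7.2^2) = sqrt(77.85) = 8.8233
z1+z2 = 2.2000 + 14.9000i
|z1+z2| = sqrt(226.85) = 15.0615
|z1|+|z2| = 8.2280 + 8.8233 = 17.0513

|z1+z2| = 15.0615 ≤ |z1|+|z2| = 17.0513 (verified)


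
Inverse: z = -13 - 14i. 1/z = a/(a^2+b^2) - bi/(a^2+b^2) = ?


|z|^2 = 169+196 = 365
1/z = (-13 + 14i)/365

1/z = -0.0356 + 0.0384i


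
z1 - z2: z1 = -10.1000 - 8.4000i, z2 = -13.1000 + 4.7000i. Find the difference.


Real: -10.1 + 13.1 = 3
Imag: -8.4 - 4.7 = -13.1

3.0000 - 13.1000i


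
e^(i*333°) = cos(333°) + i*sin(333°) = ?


cos(333°) = 0.8910
sin(333°) = -0.4540

e^(i*333°) = 0.8910 - 0.4540i


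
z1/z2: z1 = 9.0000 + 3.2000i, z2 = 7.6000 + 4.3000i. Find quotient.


Conjugate of z2 = 7.6000 - 4.3000i
Numerator: (9.0000 + 3.2000i)(7.6000 - 4.3000i) = 82.1600 - 14.3800i
Denominator: 7.6^2 + 4.3^2 = 76.25
Result = (82.1600 - 14.3800i)/76.25

1.0775 - 0.1886i


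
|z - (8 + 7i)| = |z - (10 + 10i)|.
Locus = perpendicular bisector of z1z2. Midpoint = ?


Equal distances means the locus is the perpendicular bisector of z1 and z2.
Midpoint = ((8+10)/2, (7+10)/2) = (9.0000, 8.5000)

Perpendicular bisector through (9.0000, 8.5000)


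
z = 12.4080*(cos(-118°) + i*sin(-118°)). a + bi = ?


a = 12.4080*cos(-118°) = 12.4080*(-0.46947) = -5.8252
b = 12.4080*sin(-118°) = 12.4080*(-0.88295) = -10.9556

-5.8252 - 10.9556i


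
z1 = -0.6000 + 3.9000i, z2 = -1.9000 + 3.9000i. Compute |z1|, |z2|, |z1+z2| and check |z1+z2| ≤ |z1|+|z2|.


|z1| = sqrt((-0.6)^2 + 3.9^2) = sqrt(15.57) = 3.9459
|z2| = sqrt((-1.9)^2 + 3.9^2) = sqrt(18.82) = 4.3382
z1+z2 = -2.5000 + 7.8000i
|z1+z2| = sqrt(67.09) = 8.1908
|z1|+|z2| = 3.9459 + 4.3382 = 8.2841

|z1+z2| = 8.1908 ≤ |z1|+|z2| = 8.2841 (verified)


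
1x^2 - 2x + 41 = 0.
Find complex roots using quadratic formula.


disc = (-2)^2 - 4*1*41 = 4 - 164 = -160
sqrt(|disc|) = sqrt(160) = 12.6491
Real part = 2/(2*1) = 1.0000
Imag part = 12.6491/(2*1) = 6.3246

1.0000 ± 6.3246i


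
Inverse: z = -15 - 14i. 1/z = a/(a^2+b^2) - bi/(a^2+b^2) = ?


|z|^2 = 225+196 = 421
1/z = (-15 + 14i)/421

1/z = -0.0356 + 0.0333i


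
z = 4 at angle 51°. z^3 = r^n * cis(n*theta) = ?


r^3 = 4^3 = 64
n*theta = 3*51° = 153° = 153° (mod 360)
a = 64*cos(153°) = -57.0244
b = 64*sin(153°) = 29.0554

64 cis(153°) = -57.0244 + 29.0554i


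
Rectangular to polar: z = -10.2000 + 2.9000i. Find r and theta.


r = sqrt(104.04+8.41) = sqrt(112.45) = 10.6042
theta = atan2(2.9, -10.2) = 164.1288 degrees

r = 10.6042, theta = 164.1288 degrees


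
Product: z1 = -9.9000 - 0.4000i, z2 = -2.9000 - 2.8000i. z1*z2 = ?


Real = -9.9*(-2.9) - (-0.4)*(-2.8) = 28.71 - 1.12 = 27.59
Imag = -9.9*(-2.8) - (2.9)*(-0.4) = 27.72 + 1.16 = 28.88

27.5900 + 28.8800i


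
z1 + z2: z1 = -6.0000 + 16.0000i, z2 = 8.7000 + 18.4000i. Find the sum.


Real: -6 + 8.7 = 2.7
Imag: 16 + 18.4 = 34.4

2.7000 + 34.4000i


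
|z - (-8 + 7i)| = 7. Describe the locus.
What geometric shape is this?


|z - z0| = r is a circle with center z0 and radius r.
Center = (-8, 7), radius = 7

Circle with center (-8, 7) and radius 7


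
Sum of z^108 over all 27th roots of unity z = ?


The roots are w_k = w^k with w = e^(2*pi*i/27), and (w^k)^108 = (w^108)^k.
So S = 1 + u + u^2 + ... + u^(26) with u = w^108.
108 = 4*27 + 0, so 108 is a multiple of 27 and u = (w^27)^4 = 1.
Every one of the 27 terms equals 1: S = 27

S = 27


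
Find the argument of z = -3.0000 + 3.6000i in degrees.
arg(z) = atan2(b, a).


Re = -3, Im = 3.6
arg = atan2(3.6, -3) = 129.8056 degrees

arg(z) = 129.8056 degrees


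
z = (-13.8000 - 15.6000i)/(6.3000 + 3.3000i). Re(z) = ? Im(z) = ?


Multiply by conjugate: (-13.8000 - 15.6000i)(6.3000 - 3.3000i) / (6.3^2 + 3.3^2)
Numerator real = -13.8*6.3 - (15.6)*3.3 = -138.42
Numerator imag = -15.6*6.3 - (-13.8)*3.3 = -52.74
Denominator = 50.58
Re(z) = -138.42/50.58 = -2.7367
Im(z) = -52.74/50.58 = -1.0427

Re(z) = -2.7367, Im(z) = -1.0427


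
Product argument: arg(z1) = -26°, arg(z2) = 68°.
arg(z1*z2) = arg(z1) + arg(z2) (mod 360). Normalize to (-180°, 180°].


arg(z1*z2) = -26° + 68° = 42°
Normalized to (-180°, 180°]: 42°

42°


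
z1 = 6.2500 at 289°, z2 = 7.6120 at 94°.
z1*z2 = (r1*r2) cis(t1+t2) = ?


r = 6.2500 * 7.6120 = 47.5750
theta = 289° + 94° = 383° = 23° (mod 360)

47.5750 cis(23°)


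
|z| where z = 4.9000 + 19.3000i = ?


|z| = sqrt(4.9^2 + 19.3^2) = sqrt(24.01 + 372.49) = sqrt(396.5) = 19.9123

|z| = 19.9123


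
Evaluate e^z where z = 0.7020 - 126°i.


e^0.7020 = 2.0178
cos(-126°) = -0.58779
sin(-126°) = -0.809
Real = 2.0178*(-0.58779) = -1.1860
Imag = 2.0178*(-0.809) = -1.6324

-1.1860 - 1.6324i


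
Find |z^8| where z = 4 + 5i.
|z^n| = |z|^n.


|z| = sqrt(16+25) = sqrt(41) = 6.4031
|z^8| = |z|^8 = (sqrt(41))^8 = 41^4 = 2825761

|z^8| = 2825761


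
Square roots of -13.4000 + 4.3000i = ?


|z| = sqrt(179.56+18.49) = 14.0730
sqrt((|z|+a)/2) = sqrt((14.0730+(-13.4))/2) = sqrt(0.3365) = 0.5801
sqrt((|z|-a)/2) = sqrt((14.0730-(-13.4))/2) = sqrt(13.7365) = 3.7063

±(0.5801 + 3.7063i) i.e. 0.5801 + 3.7063i and -0.5801 - 3.7063i


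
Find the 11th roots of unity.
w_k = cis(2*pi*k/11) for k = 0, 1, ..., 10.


The 11th roots of unity are cis(360k/11°) for k=0..10
Angle step = 360/11 = 32.7273°
Primitive root: cis(32.7273°)
Primitive root = 0.8413 + 0.5406i

11 roots at angles: 0°, 32.7273°, 65.4545°, 98.1818°, 130.9091°, 163.6364°, 196.3636°, 229.0909°, 261.8182°, 294.5455°, 327.2727°


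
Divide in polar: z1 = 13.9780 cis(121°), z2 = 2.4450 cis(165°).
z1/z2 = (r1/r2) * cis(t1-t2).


r = 13.9780 / 2.4450 = 5.7170
theta = 121° - 165° = -44° = 316° (mod 360)

5.7170 cis(316°)


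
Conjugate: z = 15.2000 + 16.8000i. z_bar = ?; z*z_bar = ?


z_bar = 15.2000 - 16.8000i
z*z_bar = 15.2^2 + 16.8^2 = 231.04 + 282.24 = 513.28

z_bar = 15.2000 - 16.8000i, z*z_bar = 513.28


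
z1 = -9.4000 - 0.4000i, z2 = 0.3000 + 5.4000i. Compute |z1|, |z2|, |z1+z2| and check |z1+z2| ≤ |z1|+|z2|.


|z1| = sqrt((-9.4)^2 + (-0.4)^2) = sqrt(88.52) = 9.4085
|z2| = sqrt(0.3^2 + 5.4^2) = sqrt(29.25) = 5.4083
z1+z2 = -9.1000 + 5.0000i
|z1+z2| = sqrt(107.81) = 10.3832
|z1|+|z2| = 9.4085 + 5.4083 = 14.8168

|z1+z2| = 10.3832 ≤ |z1|+|z2| = 14.8168 (verified)


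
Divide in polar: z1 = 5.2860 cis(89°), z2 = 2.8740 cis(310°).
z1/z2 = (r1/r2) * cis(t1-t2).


r = 5.2860 / 2.8740 = 1.8392
theta = 89° - 310° = -221° = 139° (mod 360)

1.8392 cis(139°)


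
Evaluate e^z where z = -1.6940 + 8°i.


e^-1.6940 = 0.1838
cos(8°) = 0.9903
sin(8°) = 0.1392
Real = 0.1838*0.9903 = 0.1820
Imag = 0.1838*0.1392 = 0.0256

0.1820 + 0.0256i


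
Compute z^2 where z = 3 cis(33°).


r^2 = 3^2 = 9
n*theta = 2*33° = 66° = 66° (mod 360)
a = 9*cos(66°) = 3.6606
b = 9*sin(66°) = 8.2219

9 cis(66°) = 3.6606 + 8.2219i


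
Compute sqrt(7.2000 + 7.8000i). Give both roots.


|z| = sqrt(51.84+60.84) = 10.6151
sqrt((|z|+a)/2) = sqrt((10.6151+7.2)/2) = sqrt(8.9075) = 2.9846
sqrt((|z|-a)/2) = sqrt((10.6151-7.2)/2) = sqrt(1.7075) = 1.3067

±(2.9846 + 1.3067i) i.e. 2.9846 + 1.3067i and -2.9846 - 1.3067i


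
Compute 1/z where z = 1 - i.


|z|^2 = 1+1 = 2
1/z = (1 + 1i)/2

1/z = 0.5000 + 0.5000i


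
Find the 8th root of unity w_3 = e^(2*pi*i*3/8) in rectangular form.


Angle = 360*3/8 = 135°
a = cos(135°) = -0.7071
b = sin(135°) = 0.7071

-0.7071 + 0.7071i


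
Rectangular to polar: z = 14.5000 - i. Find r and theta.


r = sqrt(210.25+1) = sqrt(211.25) = 14.5344
theta = atan2(-1, 14.5) = -3.9452 degrees

r = 14.5344, theta = -3.9452 degrees


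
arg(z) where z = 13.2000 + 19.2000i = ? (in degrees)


Re = 13.2, Im = 19.2
arg = atan2(19.2, 13.2) = 55.4915 degrees

arg(z) = 55.4915 degrees


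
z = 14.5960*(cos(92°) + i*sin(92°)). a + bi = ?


a = 14.5960*cos(92°) = 14.5960*(-0.0349) = -0.5094
b = 14.5960*sin(92°) = 14.5960*0.99939 = 14.5871

-0.5094 + 14.5871i


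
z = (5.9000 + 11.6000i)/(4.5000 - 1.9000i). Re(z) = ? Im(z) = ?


Multiply by conjugate: (5.9000 + 11.6000i)(4.5000 + 1.9000i) / (4.5^2 + (-1.9)^2)
Numerator real = 5.9*4.5 + 11.6*(-1.9) = 4.51
Numerator imag = 11.6*4.5 - 5.9*(-1.9) = 63.41
Denominator = 23.86
Re(z) = 4.51/23.86 = 0.1890
Im(z) = 63.41/23.86 = 2.6576

Re(z) = 0.1890, Im(z) = 2.6576


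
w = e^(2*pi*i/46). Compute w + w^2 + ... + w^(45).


With w = e^(2*pi*i/46), all 46 of the 46th roots of unity w^0 = 1, w, ..., w^(45) sum to 0: 1 + w + ... + w^(45) = (1 - w^46)/(1 - w) = 0 since w^46 = 1, w ≠ 1.
Removing the root 1: w + w^2 + ... + w^(45) = 0 - 1 = -1

Sum = -1


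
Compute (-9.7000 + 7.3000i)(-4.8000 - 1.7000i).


Real = -9.7*(-4.8) - 7.3*(-1.7) = 46.56 - (-12.41) = 58.97
Imag = -9.7*(-1.7) - (4.8)*7.3 = 16.49 - (35.04) = -18.55

58.9700 - 18.5500i


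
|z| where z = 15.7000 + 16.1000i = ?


|z| = sqrt(15.7^2 + 16.1^2) = sqrt(246.49 + 259.21) = sqrt(505.7) = 22.4878

|z| = 22.4878


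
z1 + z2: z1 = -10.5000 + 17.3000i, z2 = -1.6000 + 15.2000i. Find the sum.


Real: -10.5 - 1.6 = -12.1
Imag: 17.3 + 15.2 = 32.5

-12.1000 + 32.5000i


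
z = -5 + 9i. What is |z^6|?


|z| = sqrt(25+81) = sqrt(106) = 10.2956
|z^6| = |z|^6 = (sqrt(106))^6 = 106^3 = 1191016

|z^6| = 1191016


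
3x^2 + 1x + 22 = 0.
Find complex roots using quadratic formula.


disc = 1^2 - 4*3*22 = 1 - 264 = -263
sqrt(|disc|) = sqrt(263) = 16.2173
Real part = -1/(2*3) = -0.1667
Imag part = 16.2173/(2*3) = 2.7029

-0.1667 ± 2.7029i


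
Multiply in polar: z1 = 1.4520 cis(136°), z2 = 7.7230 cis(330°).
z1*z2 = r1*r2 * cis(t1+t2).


r = 1.4520 * 7.7230 = 11.2138
theta = 136° + 330° = 466° = 106° (mod 360)

11.2138 cis(106°)


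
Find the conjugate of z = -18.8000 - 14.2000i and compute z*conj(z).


z_bar = -18.8000 + 14.2000i
z*z_bar = (-18.8)^2 + (-14.2)^2 = 353.44 + 201.64 = 555.08

z_bar = -18.8000 + 14.2000i, z*z_bar = 555.08


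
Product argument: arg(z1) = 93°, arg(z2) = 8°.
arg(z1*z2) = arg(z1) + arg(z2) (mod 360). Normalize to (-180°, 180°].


arg(z1*z2) = 93° + 8° = 101°
Normalized to (-180°, 180°]: 101°

101°


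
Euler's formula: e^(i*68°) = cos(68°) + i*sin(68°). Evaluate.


cos(68°) = 0.3746
sin(68°) = 0.9272

e^(i*68°) = 0.3746 + 0.9272i


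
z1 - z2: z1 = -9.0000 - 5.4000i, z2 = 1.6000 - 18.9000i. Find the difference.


Real: -9 - 1.6 = -10.6
Imag: -5.4 + 18.9 = 13.5

-10.6000 + 13.5000i


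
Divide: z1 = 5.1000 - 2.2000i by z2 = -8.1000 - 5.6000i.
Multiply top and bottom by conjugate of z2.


Conjugate of z2 = -8.1000 + 5.6000i
Numerator: (5.1000 - 2.2000i)(-8.1000 + 5.6000i) = -28.9900 + 46.3800i
Denominator: (-8.1)^2 + (-5.6)^2 = 96.97
Result = (-28.9900 + 46.3800i)/96.97

-0.2990 + 0.4783i


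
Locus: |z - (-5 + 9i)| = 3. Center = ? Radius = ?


|z - z0| = r is a circle with center z0 and radius r.
Center = (-5, 9), radius = 3

Circle with center (-5, 9) and radius 3


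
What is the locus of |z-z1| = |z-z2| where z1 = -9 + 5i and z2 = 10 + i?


Equal distances means the locus is the perpendicular bisector of z1 and z2.
Midpoint = ((-9+10)/2, (5+1)/2) = (0.5000, 3.0000)

Perpendicular bisector through (0.5000, 3.0000)


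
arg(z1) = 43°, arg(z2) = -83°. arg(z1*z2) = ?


arg(z1*z2) = 43° - 83° = -40°
Normalized to (-180°, 180°]: -40°

-40°


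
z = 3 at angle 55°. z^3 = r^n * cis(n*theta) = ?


r^3 = 3^3 = 27
n*theta = 3*55° = 165° = 165° (mod 360)
a = 27*cos(165°) = -26.0800
b = 27*sin(165°) = 6.9881

27 cis(165°) = -26.0800 + 6.9881i


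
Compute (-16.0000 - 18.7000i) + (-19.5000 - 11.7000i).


Real: -16 - 19.5 = -35.5
Imag: -18.7 - 11.7 = -30.4

-35.5000 - 30.4000i


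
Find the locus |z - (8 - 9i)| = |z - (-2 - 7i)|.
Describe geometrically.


Equal distances means the locus is the perpendicular bisector of z1 and z2.
Midpoint = ((8+(-2))/2, (-9+(-7))/2) = (3.0000, -8.0000)

Perpendicular bisector through (3.0000, -8.0000)


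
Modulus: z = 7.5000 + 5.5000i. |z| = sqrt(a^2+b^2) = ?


|z| = sqrt(7.5^2 + 5.5^2) = sqrt(56.25 + 30.25) = sqrt(86.5) = 9.3005

|z| = 9.3005


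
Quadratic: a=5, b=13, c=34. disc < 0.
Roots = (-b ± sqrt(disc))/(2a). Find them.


disc = 13^2 - 4*5*34 = 169 - 680 = -511
sqrt(|disc|) = sqrt(511) = 22.6053
Real part = -13/(2*5) = -1.3000
Imag part = 22.6053/(2*5) = 2.2605

-1.3000 ± 2.2605i


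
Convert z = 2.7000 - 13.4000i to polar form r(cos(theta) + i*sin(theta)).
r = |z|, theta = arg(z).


r = sqrt(7.29+179.56) = sqrt(186.85) = 13.6693
theta = atan2(-13.4, 2.7) = -78.6079 degrees

r = 13.6693, theta = -78.6079 degrees


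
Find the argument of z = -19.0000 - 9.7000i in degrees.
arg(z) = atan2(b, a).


Re = -19, Im = -9.7
arg = atan2(-9.7, -19) = -152.9545 degrees

arg(z) = -152.9545 degrees


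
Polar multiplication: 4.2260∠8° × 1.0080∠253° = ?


r = 4.2260 * 1.0080 = 4.2598
theta = 8° + 253° = 261° = 261° (mod 360)

4.2598 cis(261°)


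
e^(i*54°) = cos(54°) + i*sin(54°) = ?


cos(54°) = 0.5878
sin(54°) = 0.8090

e^(i*54°) = 0.5878 + 0.8090i


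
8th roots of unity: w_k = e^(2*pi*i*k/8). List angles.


The 8th roots of unity are cis(360k/8°) for k=0..7
Angle step = 360/8 = 45°
Primitive root: cis(45°)
Primitive root = 0.7071 + 0.7071i

8 roots at angles: 0°, 45°, 90°, 135°, 180°, 225°, 270°, 315°


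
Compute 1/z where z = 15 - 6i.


|z|^2 = 225+36 = 261
1/z = (15 + 6i)/261

1/z = 0.0575 + 0.0230i


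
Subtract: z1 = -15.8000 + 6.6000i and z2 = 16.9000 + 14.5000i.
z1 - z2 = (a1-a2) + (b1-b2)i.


Real: -15.8 - 16.9 = -32.7
Imag: 6.6 - 14.5 = -7.9

-32.7000 - 7.9000i


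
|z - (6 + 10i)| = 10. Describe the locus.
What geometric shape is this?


|z - z0| = r is a circle with center z0 and radius r.
Center = (6, 10), radius = 10

Circle with center (6, 10) and radius 10


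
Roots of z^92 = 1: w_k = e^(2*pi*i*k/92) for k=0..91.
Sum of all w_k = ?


The sum of all 92th roots of unity is 0.
Geometric series: (1 - w^92)/(1 - w) = (1-1)/(1-w) = 0 since w^92 = 1, w ≠ 1.
Alternatively: coefficient of z^91 in z^92 - 1 is 0.

0


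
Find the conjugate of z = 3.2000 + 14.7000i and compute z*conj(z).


z_bar = 3.2000 - 14.7000i
z*z_bar = 3.2^2 + 14.7^2 = 10.24 + 216.09 = 226.33

z_bar = 3.2000 - 14.7000i, z*z_bar = 226.33


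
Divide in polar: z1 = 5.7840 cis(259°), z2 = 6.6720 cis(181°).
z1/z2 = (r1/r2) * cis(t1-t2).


r = 5.7840 / 6.6720 = 0.8669
theta = 259° - 181° = 78° = 78° (mod 360)

0.8669 cis(78°)


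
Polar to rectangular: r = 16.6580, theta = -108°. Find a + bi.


a = 16.6580*cos(-108°) = 16.6580*(-0.309017) = -5.1476
b = 16.6580*sin(-108°) = 16.6580*(-0.951057) = -15.8427

-5.1476 - 15.8427i


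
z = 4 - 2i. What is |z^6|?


|z| = sqrt(16+4) = sqrt(20) = 4.4721
|z^6| = |z|^6 = (sqrt(20))^6 = 20^3 = 8000

|z^6| = 8000


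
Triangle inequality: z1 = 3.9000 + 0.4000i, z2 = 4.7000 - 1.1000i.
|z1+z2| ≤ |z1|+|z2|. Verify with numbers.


|z1| = sqrt(3.9^2 + 0.4^2) = sqrt(15.37) = 3.9205
|z2| = sqrt(4.7^2 + (-1.1)^2) = sqrt(23.3) = 4.8270
z1+z2 = 8.6000 - 0.7000i
|z1+z2| = sqrt(74.45) = 8.6284
|z1|+|z2| = 3.9205 + 4.8270 = 8.7475

|z1+z2| = 8.6284 ≤ |z1|+|z2| = 8.7475 (verified)


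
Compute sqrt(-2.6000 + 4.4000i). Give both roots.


|z| = sqrt(6.76+19.36) = 5.1108
sqrt((|z|+a)/2) = sqrt((5.1108+(-2.6))/2) = sqrt(1.2554) = 1.1204
sqrt((|z|-a)/2) = sqrt((5.1108-(-2.6))/2) = sqrt(3.8554) = 1.9635

±(1.1204 + 1.9635i) i.e. 1.1204 + 1.9635i and -1.1204 - 1.9635i


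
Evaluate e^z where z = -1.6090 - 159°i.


e^-1.6090 = 0.2001
cos(-159°) = -0.9336
sin(-159°) = -0.3584
Real = 0.2001*(-0.9336) = -0.1868
Imag = 0.2001*(-0.3584) = -0.0717

-0.1868 - 0.0717i


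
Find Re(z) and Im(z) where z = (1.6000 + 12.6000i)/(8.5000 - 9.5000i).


Multiply by conjugate: (1.6000 + 12.6000i)(8.5000 + 9.5000i) / (8.5^2 + (-9.5)^2)
Numerator real = 1.6*8.5 + 12.6*(-9.5) = -106.1
Numerator imag = 12.6*8.5 - 1.6*(-9.5) = 122.3
Denominator = 162.5
Re(z) = -106.1/162.5 = -0.6529
Im(z) = 122.3/162.5 = 0.7526

Re(z) = -0.6529, Im(z) = 0.7526


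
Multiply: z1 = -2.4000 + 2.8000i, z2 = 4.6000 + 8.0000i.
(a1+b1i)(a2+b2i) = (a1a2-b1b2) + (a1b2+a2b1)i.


Real = -2.4*4.6 - 2.8*8 = -11.04 - 22.4 = -33.44
Imag = -2.4*8 + 4.6*2.8 = -19.2 + 12.88 = -6.32

-33.4400 - 6.3200i


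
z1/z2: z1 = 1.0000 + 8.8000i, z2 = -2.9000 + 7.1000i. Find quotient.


Conjugate of z2 = -2.9000 - 7.1000i
Numerator: (1.0000 + 8.8000i)(-2.9000 - 7.1000i) = 59.5800 - 32.6200i
Denominator: (-2.9)^2 + 7.1^2 = 58.82
Result = (59.5800 - 32.6200i)/58.82

1.0129 - 0.5546i


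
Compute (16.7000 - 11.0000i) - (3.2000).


Real: 16.7 - 3.2 = 13.5
Imag: -11 + 0 = -11

13.5000 - 11.0000i


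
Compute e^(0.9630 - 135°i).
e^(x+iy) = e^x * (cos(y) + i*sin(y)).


e^0.9630 = 2.6195
cos(-135°) = -0.70711
sin(-135°) = -0.70711
Real = 2.6195*(-0.70711) = -1.8523
Imag = 2.6195*(-0.70711) = -1.8523

-1.8523 - 1.8523i


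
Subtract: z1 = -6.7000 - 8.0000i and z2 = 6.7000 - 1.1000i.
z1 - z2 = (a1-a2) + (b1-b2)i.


Real: -6.7 - 6.7 = -13.4
Imag: -8 + 1.1 = -6.9

-13.4000 - 6.9000i


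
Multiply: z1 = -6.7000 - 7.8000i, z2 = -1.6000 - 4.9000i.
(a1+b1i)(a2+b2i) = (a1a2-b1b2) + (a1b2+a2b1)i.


Real = -6.7*(-1.6) - (-7.8)*(-4.9) = 10.72 - 38.22 = -27.5
Imag = -6.7*(-4.9) - (1.6)*(-7.8) = 32.83 + 12.48 = 45.31

-27.5000 + 45.3100i


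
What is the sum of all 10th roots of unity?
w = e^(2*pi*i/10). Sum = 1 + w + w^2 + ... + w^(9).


The sum of all 10th roots of unity is 0.
Geometric series: (1 - w^10)/(1 - w) = (1-1)/(1-w) = 0 since w^10 = 1, w ≠ 1.
Alternatively: coefficient of z^9 in z^10 - 1 is 0.

0


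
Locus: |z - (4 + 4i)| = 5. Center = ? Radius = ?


|z - z0| = r is a circle with center z0 and radius r.
Center = (4, 4), radius = 5

Circle with center (4, 4) and radius 5


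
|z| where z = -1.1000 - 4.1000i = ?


|z| = sqrt((-1.1)^2 + (-4.1)^2) = sqrt(1.21 + 16.81) = sqrt(18.02) = 4.2450

|z| = 4.2450


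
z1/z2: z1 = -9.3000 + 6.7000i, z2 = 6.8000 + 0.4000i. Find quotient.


Conjugate of z2 = 6.8000 - 0.4000i
Numerator: (-9.3000 + 6.7000i)(6.8000 - 0.4000i) = -60.5600 + 49.2800i
Denominator: 6.8^2 + 0.4^2 = 46.4
Result = (-60.5600 + 49.2800i)/46.4

-1.3052 + 1.0621i


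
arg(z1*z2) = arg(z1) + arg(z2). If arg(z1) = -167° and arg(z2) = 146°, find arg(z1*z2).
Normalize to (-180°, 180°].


arg(z1*z2) = -167° + 146° = -21°
Normalized to (-180°, 180°]: -21°

-21°


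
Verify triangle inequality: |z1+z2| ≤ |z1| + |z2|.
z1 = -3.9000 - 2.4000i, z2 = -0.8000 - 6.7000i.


|z1| = sqrt((-3.9)^2 + (-2.4)^2) = sqrt(20.97) = 4.5793
|z2| = sqrt((-0.8)^2 + (-6.7)^2) = sqrt(45.53) = 6.7476
z1+z2 = -4.7000 - 9.1000i
|z1+z2| = sqrt(104.9) = 10.2421
|z1|+|z2| = 4.5793 + 6.7476 = 11.3269

|z1+z2| = 10.2421 ≤ |z1|+|z2| = 11.3269 (verified)


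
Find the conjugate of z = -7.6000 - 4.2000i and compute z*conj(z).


z_bar = -7.6000 + 4.2000i
z*z_bar = (-7.6)^2 + (-4.2)^2 = 57.76 + 17.64 = 75.4

z_bar = -7.6000 + 4.2000i, z*z_bar = 75.4


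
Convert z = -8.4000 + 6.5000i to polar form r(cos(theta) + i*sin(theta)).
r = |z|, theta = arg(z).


r = sqrt(70.56+42.25) = sqrt(112.81) = 10.6212
theta = atan2(6.5, -8.4) = 142.2670 degrees

r = 10.6212, theta = 142.2670 degrees


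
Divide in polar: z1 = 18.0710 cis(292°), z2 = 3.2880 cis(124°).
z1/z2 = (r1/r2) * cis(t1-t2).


r = 18.0710 / 3.2880 = 5.4960
theta = 292° - 124° = 168° = 168° (mod 360)

5.4960 cis(168°)


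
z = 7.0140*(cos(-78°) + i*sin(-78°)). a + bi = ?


a = 7.0140*cos(-78°) = 7.0140*0.20791 = 1.4583
b = 7.0140*sin(-78°) = 7.0140*(-0.97815) = -6.8607

1.4583 - 6.8607i


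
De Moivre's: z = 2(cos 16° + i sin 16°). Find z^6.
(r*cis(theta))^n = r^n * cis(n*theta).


r^6 = 2^6 = 64
n*theta = 6*16° = 96° = 96° (mod 360)
a = 64*cos(96°) = -6.6898
b = 64*sin(96°) = 63.6494

64 cis(96°) = -6.6898 + 63.6494i


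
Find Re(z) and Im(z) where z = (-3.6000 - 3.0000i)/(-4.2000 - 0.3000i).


Multiply by conjugate: (-3.6000 - 3.0000i)(-4.2000 + 0.3000i) / ((-4.2)^2 + (-0.3)^2)
Numerator real = -3.6*(-4.2) - (3)*(-0.3) = 16.02
Numerator imag = -3*(-4.2) - (-3.6)*(-0.3) = 11.52
Denominator = 17.73
Re(z) = 16.02/17.73 = 0.9036
Im(z) = 11.52/17.73 = 0.6497

Re(z) = 0.9036, Im(z) = 0.6497


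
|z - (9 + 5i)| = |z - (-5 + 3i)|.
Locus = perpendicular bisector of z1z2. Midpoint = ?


Equal distances means the locus is the perpendicular bisector of z1 and z2.
Midpoint = ((9+(-5))/2, (5+3)/2) = (2.0000, 4.0000)

Perpendicular bisector through (2.0000, 4.0000)


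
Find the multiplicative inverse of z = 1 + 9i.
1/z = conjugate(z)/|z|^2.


|z|^2 = 1+81 = 82
1/z = (1 - 9i)/82

1/z = 0.0122 - 0.1098i


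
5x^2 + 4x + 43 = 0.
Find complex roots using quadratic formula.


disc = 4^2 - 4*5*43 = 16 - 860 = -844
sqrt(|disc|) = sqrt(844) = 29.0517
Real part = -4/(2*5) = -0.4000
Imag part = 29.0517/(2*5) = 2.9052

-0.4000 ± 2.9052i


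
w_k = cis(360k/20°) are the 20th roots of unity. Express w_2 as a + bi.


Angle = 360*2/20 = 36°
a = cos(36°) = 0.8090
b = sin(36°) = 0.5878

0.8090 + 0.5878i


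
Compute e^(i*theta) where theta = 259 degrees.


cos(259°) = -0.1908
sin(259°) = -0.9816

e^(i*259°) = -0.1908 - 0.9816i


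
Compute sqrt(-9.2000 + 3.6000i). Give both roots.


|z| = sqrt(84.64+12.96) = 9.8793
sqrt((|z|+a)/2) = sqrt((9.8793+(-9.2))/2) = sqrt(0.3396) = 0.5828
sqrt((|z|-a)/2) = sqrt((9.8793-(-9.2))/2) = sqrt(9.5396) = 3.0886

±(0.5828 + 3.0886i) i.e. 0.5828 + 3.0886i and -0.5828 - 3.0886i


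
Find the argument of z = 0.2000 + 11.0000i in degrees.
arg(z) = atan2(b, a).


Re = 0.2, Im = 11
arg = atan2(11, 0.2) = 88.9584 degrees

arg(z) = 88.9584 degrees


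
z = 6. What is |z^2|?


|z| = sqrt(36+0) = sqrt(36) = 6
|z^2| = |z|^2 = 6^2 = 36

|z^2| = 36


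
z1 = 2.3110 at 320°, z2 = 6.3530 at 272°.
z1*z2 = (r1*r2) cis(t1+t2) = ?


r = 2.3110 * 6.3530 = 14.6818
theta = 320° + 272° = 592° = 232° (mod 360)

14.6818 cis(232°)


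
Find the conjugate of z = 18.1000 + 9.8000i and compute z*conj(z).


z_bar = 18.1000 - 9.8000i
z*z_bar = 18.1^2 + 9.8^2 = 327.61 + 96.04 = 423.65

z_bar = 18.1000 - 9.8000i, z*z_bar = 423.65


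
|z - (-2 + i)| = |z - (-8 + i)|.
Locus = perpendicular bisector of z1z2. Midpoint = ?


Equal distances means the locus is the perpendicular bisector of z1 and z2.
Midpoint = ((-2+(-8))/2, (1+1)/2) = (-5.0000, 1.0000)

Perpendicular bisector through (-5.0000, 1.0000)


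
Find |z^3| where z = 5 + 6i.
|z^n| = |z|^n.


|z| = sqrt(25+36) = sqrt(61) = 7.8102
|z^3| = |z|^3 = (sqrt(61))^3 = 61*sqrt(61)

|z^3| = 61*sqrt(61) ≈ 476.4252


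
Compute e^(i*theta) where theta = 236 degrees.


cos(236°) = -0.5592
sin(236°) = -0.8290

e^(i*236°) = -0.5592 - 0.8290i


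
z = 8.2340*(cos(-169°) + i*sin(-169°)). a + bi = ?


a = 8.2340*cos(-169°) = 8.2340*(-0.98163) = -8.0827
b = 8.2340*sin(-169°) = 8.2340*(-0.19081) = -1.5711

-8.0827 - 1.5711i


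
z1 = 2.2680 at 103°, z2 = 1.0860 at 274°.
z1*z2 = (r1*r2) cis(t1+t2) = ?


r = 2.2680 * 1.0860 = 2.4630
theta = 103° + 274° = 377° = 17° (mod 360)

2.4630 cis(17°)


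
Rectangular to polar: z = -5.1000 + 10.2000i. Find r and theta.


r = sqrt(26.01+104.04) = sqrt(130.05) = 11.4039
theta = atan2(10.2, -5.1) = 116.5651 degrees

r = 11.4039, theta = 116.5651 degrees


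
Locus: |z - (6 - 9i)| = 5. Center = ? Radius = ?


|z - z0| = r is a circle with center z0 and radius r.
Center = (6, -9), radius = 5

Circle with center (6, -9) and radius 5


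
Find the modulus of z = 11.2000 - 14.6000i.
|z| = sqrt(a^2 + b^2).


|z| = sqrt(11.2^2 + (-14.6)^2) = sqrt(125.44 + 213.16) = sqrt(338.6) = 18.4011

|z| = 18.4011


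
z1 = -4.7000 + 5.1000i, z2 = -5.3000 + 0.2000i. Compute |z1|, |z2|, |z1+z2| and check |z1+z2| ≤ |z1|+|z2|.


|z1| = sqrt((-4.7)^2 + 5.1^2) = sqrt(48.1) = 6.9354
|z2| = sqrt((-5.3)^2 + 0.2^2) = sqrt(28.13) = 5.3038
z1+z2 = -10.0000 + 5.3000i
|z1+z2| = sqrt(128.09) = 11.3177
|z1|+|z2| = 6.9354 + 5.3038 = 12.2392

|z1+z2| = 11.3177 ≤ |z1|+|z2| = 12.2392 (verified)


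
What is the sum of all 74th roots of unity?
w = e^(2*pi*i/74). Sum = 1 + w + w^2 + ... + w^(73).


The sum of all 74th roots of unity is 0.
Geometric series: (1 - w^74)/(1 - w) = (1-1)/(1-w) = 0 since w^74 = 1, w ≠ 1.
Alternatively: coefficient of z^73 in z^74 - 1 is 0.

0


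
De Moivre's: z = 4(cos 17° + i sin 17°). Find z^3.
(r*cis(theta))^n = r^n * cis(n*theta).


r^3 = 4^3 = 64
n*theta = 3*17° = 51° = 51° (mod 360)
a = 64*cos(51°) = 40.2765
b = 64*sin(51°) = 49.7373

64 cis(51°) = 40.2765 + 49.7373i


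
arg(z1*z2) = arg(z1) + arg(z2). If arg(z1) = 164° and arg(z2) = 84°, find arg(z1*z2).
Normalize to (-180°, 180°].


arg(z1*z2) = 164° + 84° = 248°
Normalized to (-180°, 180°]: -112°

-112°


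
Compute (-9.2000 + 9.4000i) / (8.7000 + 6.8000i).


Conjugate of z2 = 8.7000 - 6.8000i
Numerator: (-9.2000 + 9.4000i)(8.7000 - 6.8000i) = -16.1200 + 144.3400i
Denominator: 8.7^2 + 6.8^2 = 121.93
Result = (-16.1200 + 144.3400i)/121.93

-0.1322 + 1.1838i


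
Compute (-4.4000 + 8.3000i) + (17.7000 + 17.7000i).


Real: -4.4 + 17.7 = 13.3
Imag: 8.3 + 17.7 = 26

13.3000 + 26.0000i


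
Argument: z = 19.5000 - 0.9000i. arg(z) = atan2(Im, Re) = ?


Re = 19.5, Im = -0.9
arg = atan2(-0.9, 19.5) = -2.6425 degrees

arg(z) = -2.6425 degrees


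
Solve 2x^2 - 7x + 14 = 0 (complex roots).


disc = (-7)^2 - 4*2*14 = 49 - 112 = -63
sqrt(|disc|) = sqrt(63) = 7.9373
Real part = 7/(2*2) = 1.7500
Imag part = 7.9373/(2*2) = 1.9843

1.7500 ± 1.9843i


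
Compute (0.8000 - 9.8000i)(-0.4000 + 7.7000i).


Real = 0.8*(-0.4) - (-9.8)*7.7 = -0.32 - (-75.46) = 75.14
Imag = 0.8*7.7 - (0.4)*(-9.8) = 6.16 + 3.92 = 10.08

75.1400 + 10.0800i


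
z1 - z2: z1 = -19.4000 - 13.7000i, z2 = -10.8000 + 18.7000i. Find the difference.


Real: -19.4 + 10.8 = -8.6
Imag: -13.7 - 18.7 = -32.4

-8.6000 - 32.4000i


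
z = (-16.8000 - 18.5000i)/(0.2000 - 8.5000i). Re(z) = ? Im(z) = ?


Multiply by conjugate: (-16.8000 - 18.5000i)(0.2000 + 8.5000i) / (0.2^2 + (-8.5)^2)
Numerator real = -16.8*0.2 - (18.5)*(-8.5) = 153.89
Numerator imag = -18.5*0.2 - (-16.8)*(-8.5) = -146.5
Denominator = 72.29
Re(z) = 153.89/72.29 = 2.1288
Im(z) = -146.5/72.29 = -2.0266

Re(z) = 2.1288, Im(z) = -2.0266


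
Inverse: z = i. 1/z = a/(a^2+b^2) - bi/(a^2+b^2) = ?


|z|^2 = 0+1 = 1
1/z = (0 - 1i)/1

1/z = 0 - 1.0000i


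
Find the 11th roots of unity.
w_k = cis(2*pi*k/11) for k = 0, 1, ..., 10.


The 11th roots of unity are cis(360k/11°) for k=0..10
Angle step = 360/11 = 32.7273°
Primitive root: cis(32.7273°)
Primitive root = 0.8413 + 0.5406i

11 roots at angles: 0°, 32.7273°, 65.4545°, 98.1818°, 130.9091°, 163.6364°, 196.3636°, 229.0909°, 261.8182°, 294.5455°, 327.2727°


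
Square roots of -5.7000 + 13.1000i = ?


|z| = sqrt(32.49+171.61) = 14.2864
sqrt((|z|+a)/2) = sqrt((14.2864+(-5.7))/2) = sqrt(4.2932) = 2.0720
sqrt((|z|-a)/2) = sqrt((14.2864-(-5.7))/2) = sqrt(9.9932) = 3.1612

±(2.0720 + 3.1612i) i.e. 2.0720 + 3.1612i and -2.0720 - 3.1612i


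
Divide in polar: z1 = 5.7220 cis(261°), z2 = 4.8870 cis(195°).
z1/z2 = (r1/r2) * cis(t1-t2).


r = 5.7220 / 4.8870 = 1.1709
theta = 261° - 195° = 66° = 66° (mod 360)

1.1709 cis(66°)


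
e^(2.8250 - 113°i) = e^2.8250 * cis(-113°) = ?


e^2.8250 = 16.86094
cos(-113°) = -0.39073
sin(-113°) = -0.920505
Real = 16.86094*(-0.39073) = -6.5881
Imag = 16.86094*(-0.920505) = -15.5206

-6.5881 - 15.5206i


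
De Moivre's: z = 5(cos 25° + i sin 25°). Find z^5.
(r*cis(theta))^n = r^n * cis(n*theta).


r^5 = 5^5 = 3125
n*theta = 5*25° = 125° = 125° (mod 360)
a = 3125*cos(125°) = -1792.4264
b = 3125*sin(125°) = 2559.8501

3125 cis(125°) = -1792.4264 + 2559.8501i


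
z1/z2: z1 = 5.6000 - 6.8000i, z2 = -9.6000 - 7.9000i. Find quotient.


Conjugate of z2 = -9.6000 + 7.9000i
Numerator: (5.6000 - 6.8000i)(-9.6000 + 7.9000i) = -0.0400 + 109.5200i
Denominator: (-9.6)^2 + (-7.9)^2 = 154.57
Result = (-0.0400 + 109.5200i)/154.57

-0.0003 + 0.7085i


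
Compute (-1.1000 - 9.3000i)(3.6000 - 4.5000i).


Real = -1.1*3.6 - (-9.3)*(-4.5) = -3.96 - 41.85 = -45.81
Imag = -1.1*(-4.5) + 3.6*(-9.3) = 4.95 - (33.48) = -28.53

-45.8100 - 28.5300i


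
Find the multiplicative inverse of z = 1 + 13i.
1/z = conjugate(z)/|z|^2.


|z|^2 = 1+169 = 170
1/z = (1 - 13i)/170

1/z = 0.0059 - 0.0765i


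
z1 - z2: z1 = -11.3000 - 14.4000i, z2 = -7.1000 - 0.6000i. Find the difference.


Real: -11.3 + 7.1 = -4.2
Imag: -14.4 + 0.6 = -13.8

-4.2000 - 13.8000i


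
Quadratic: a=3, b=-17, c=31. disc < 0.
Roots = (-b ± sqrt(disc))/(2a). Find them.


disc = (-17)^2 - 4*3*31 = 289 - 372 = -83
sqrt(|disc|) = sqrt(83) = 9.1104
Real part = 17/(2*3) = 2.8333
Imag part = 9.1104/(2*3) = 1.5184

2.8333 ± 1.5184i


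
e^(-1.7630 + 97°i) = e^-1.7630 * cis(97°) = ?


e^-1.7630 = 0.17153
cos(97°) = -0.1219
sin(97°) = 0.99255
Real = 0.17153*(-0.1219) = -0.0209
Imag = 0.17153*0.99255 = 0.1703

-0.0209 + 0.1703i


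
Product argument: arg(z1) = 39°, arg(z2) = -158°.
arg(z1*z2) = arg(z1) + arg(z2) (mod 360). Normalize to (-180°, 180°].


arg(z1*z2) = 39° - 158° = -119°
Normalized to (-180°, 180°]: -119°

-119°


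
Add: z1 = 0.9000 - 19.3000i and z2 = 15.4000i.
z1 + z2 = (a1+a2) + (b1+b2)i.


Real: 0.9 + 0 = 0.9
Imag: -19.3 + 15.4 = -3.9

0.9000 - 3.9000i


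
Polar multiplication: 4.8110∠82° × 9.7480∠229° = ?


r = 4.8110 * 9.7480 = 46.8976
theta = 82° + 229° = 311° = 311° (mod 360)

46.8976 cis(311°)


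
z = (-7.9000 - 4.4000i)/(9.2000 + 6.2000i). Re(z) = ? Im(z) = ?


Multiply by conjugate: (-7.9000 - 4.4000i)(9.2000 - 6.2000i) / (9.2^2 + 6.2^2)
Numerator real = -7.9*9.2 - (4.4)*6.2 = -99.96
Numerator imag = -4.4*9.2 - (-7.9)*6.2 = 8.5
Denominator = 123.08
Re(z) = -99.96/123.08 = -0.8122
Im(z) = 8.5/123.08 = 0.0691

Re(z) = -0.8122, Im(z) = 0.0691


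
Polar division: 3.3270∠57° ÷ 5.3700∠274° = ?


r = 3.3270 / 5.3700 = 0.6196
theta = 57° - 274° = -217° = 143° (mod 360)

0.6196 cis(143°)
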